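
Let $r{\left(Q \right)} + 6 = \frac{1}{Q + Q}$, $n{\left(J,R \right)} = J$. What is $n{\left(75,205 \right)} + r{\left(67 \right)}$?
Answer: $\frac{9247}{134} \approx 69.007$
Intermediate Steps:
$r{\left(Q \right)} = -6 + \frac{1}{2 Q}$ ($r{\left(Q \right)} = -6 + \frac{1}{Q + Q} = -6 + \frac{1}{2 Q}$)
$n{\left(75,205 \right)} + r{\left(67 \right)} = 75 - \left(6 - \frac{1}{2 \cdot 67}\right) = 75 + \left(-6 + \frac{1}{2} \cdot \frac{1}{67}\right) = 75 + \left(-6 + \frac{1}{134}\right) = 75 - \frac{803}{134} = \frac{9247}{134}$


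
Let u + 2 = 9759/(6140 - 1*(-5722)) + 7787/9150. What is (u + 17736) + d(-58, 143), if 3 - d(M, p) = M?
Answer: 53655636604/3014925 ≈ 17797.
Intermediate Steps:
d(M, p) = 3 - M
u = -983621/3014925 (u = -2 + (9759/(6140 - 1*(-5722)) + 7787/9150) = -2 + (9759/(6140 + 5722) + 7787*(1/9150)) = -2 + (9759/11862 + 7787/9150) = -2 + (9759*(1/11862) + 7787/9150) = -2 + (3253/3954 + 7787/9150) = -2 + 5046229/3014925 = -983621/3014925 ≈ -0.32625)
(u + 17736) + d(-58, 143) = (-983621/3014925 + 17736) + (3 - 1*(-58)) = 53471726179/3014925 + (3 + 58) = 53471726179/3014925 + 61 = 53655636604/3014925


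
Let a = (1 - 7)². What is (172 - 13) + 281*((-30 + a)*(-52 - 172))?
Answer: -377505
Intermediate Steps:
a = 36 (a = (-6)² = 36)
(172 - 13) + 281*((-30 + a)*(-52 - 172)) = (172 - 13) + 281*((-30 + 36)*(-52 - 172)) = 159 + 281*(6*(-224)) = 159 + 281*(-1344) = 159 - 377664 = -377505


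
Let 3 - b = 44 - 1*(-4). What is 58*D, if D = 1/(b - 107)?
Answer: -29/76 ≈ -0.38158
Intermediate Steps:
b = -45 (b = 3 - (44 - 1*(-4)) = 3 - (44 + 4) = 3 - 1*48 = 3 - 48 = -45)
D = -1/152 (D = 1/(-45 - 107) = 1/(-152) = -1/152 ≈ -0.0065789)
58*D = 58*(-1/152) = -29/76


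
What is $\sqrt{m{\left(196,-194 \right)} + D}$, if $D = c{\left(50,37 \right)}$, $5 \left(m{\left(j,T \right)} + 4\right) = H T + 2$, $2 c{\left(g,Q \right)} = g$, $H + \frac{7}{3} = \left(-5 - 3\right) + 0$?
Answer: $\frac{\sqrt{3801}}{3} \approx 20.551$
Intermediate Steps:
$H = - \frac{31}{3}$ ($H = - \frac{7}{3} + \left(\left(-5 - 3\right) + 0\right) = - \frac{7}{3} + \left(-8 + 0\right) = - \frac{7}{3} - 8 = - \frac{31}{3} \approx -10.333$)
$c{\left(g,Q \right)} = \frac{g}{2}$
$m{\left(j,T \right)} = - \frac{18}{5} - \frac{31 T}{15}$ ($m{\left(j,T \right)} = -4 + \frac{- \frac{31 T}{3} + 2}{5} = -4 + \frac{2 - \frac{31 T}{3}}{5} = -4 - \left(- \frac{2}{5} + \frac{31 T}{15}\right) = - \frac{18}{5} - \frac{31 T}{15}$)
$D = 25$ ($D = \frac{1}{2} \cdot 50 = 25$)
$\sqrt{m{\left(196,-194 \right)} + D} = \sqrt{\left(- \frac{18}{5} - - \frac{6014}{15}\right) + 25} = \sqrt{\left(- \frac{18}{5} + \frac{6014}{15}\right) + 25} = \sqrt{\frac{1192}{3} + 25} = \sqrt{\frac{1267}{3}} = \frac{\sqrt{3801}}{3}$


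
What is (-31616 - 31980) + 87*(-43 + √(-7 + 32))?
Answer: -66902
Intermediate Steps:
(-31616 - 31980) + 87*(-43 + √(-7 + 32)) = -63596 + 87*(-43 + √25) = -63596 + 87*(-43 + 5) = -63596 + 87*(-38) = -63596 - 3306 = -66902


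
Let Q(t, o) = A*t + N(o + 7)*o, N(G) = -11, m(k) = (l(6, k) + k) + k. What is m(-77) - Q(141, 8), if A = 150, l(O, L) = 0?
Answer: -21216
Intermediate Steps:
m(k) = 2*k (m(k) = (0 + k) + k = k + k = 2*k)
Q(t, o) = -11*o + 150*t (Q(t, o) = 150*t - 11*o = -11*o + 150*t)
m(-77) - Q(141, 8) = 2*(-77) - (-11*8 + 150*141) = -154 - (-88 + 21150) = -154 - 1*21062 = -154 - 21062 = -21216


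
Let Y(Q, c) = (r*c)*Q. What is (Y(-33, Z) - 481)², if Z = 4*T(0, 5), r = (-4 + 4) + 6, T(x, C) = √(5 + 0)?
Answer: 3367681 + 761904*√5 ≈ 5.0714e+6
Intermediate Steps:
T(x, C) = √5
r = 6 (r = 0 + 6 = 6)
Z = 4*√5 ≈ 8.9443
Y(Q, c) = 6*Q*c (Y(Q, c) = (6*c)*Q = 6*Q*c)
(Y(-33, Z) - 481)² = (6*(-33)*(4*√5) - 481)² = (-792*√5 - 481)² = (-481 - 792*√5)²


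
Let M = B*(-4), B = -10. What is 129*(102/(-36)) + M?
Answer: -651/2 ≈ -325.50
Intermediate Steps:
M = 40 (M = -10*(-4) = 40)
129*(102/(-36)) + M = 129*(102/(-36)) + 40 = 129*(102*(-1/36)) + 40 = 129*(-17/6) + 40 = -731/2 + 40 = -651/2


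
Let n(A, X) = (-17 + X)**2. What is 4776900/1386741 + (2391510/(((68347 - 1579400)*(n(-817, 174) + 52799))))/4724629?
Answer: 146734170269328375510305/42597142501143880025012 ≈ 3.4447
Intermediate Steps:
4776900/1386741 + (2391510/(((68347 - 1579400)*(n(-817, 174) + 52799))))/4724629 = 4776900/1386741 + (2391510/(((68347 - 1579400)*((-17 + 174)**2 + 52799))))/4724629 = 4776900*(1/1386741) + (2391510/((-1511053*(157**2 + 52799))))*(1/4724629) = 1592300/462247 + (2391510/((-1511053*(24649 + 52799))))*(1/4724629) = 1592300/462247 + (2391510/((-1511053*77448)))*(1/4724629) = 1592300/462247 + (2391510/(-117028032744))*(1/4724629) = 1592300/462247 + (2391510*(-1/117028032744))*(1/4724629) = 1592300/462247 - 398585/19504672124*1/4724629 = 1592300/462247 - 398585/92152339552541996 = 146734170269328375510305/42597142501143880025012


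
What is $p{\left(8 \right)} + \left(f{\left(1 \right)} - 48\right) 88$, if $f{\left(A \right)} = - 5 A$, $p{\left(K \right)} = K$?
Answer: $-4656$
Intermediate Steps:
$p{\left(8 \right)} + \left(f{\left(1 \right)} - 48\right) 88 = 8 + \left(\left(-5\right) 1 - 48\right) 88 = 8 + \left(-5 - 48\right) 88 = 8 - 4664 = -4656$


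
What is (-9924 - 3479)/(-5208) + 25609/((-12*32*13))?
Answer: -2769329/1083264 ≈ -2.5565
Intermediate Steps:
(-9924 - 3479)/(-5208) + 25609/((-12*32*13)) = -13403*(-1/5208) + 25609/((-384*13)) = 13403/5208 + 25609/(-4992) = 13403/5208 + 25609*(-1/4992) = 13403/5208 - 25609/4992 = -2769329/1083264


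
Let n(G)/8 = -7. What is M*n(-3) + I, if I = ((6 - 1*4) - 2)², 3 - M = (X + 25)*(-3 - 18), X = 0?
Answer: -29568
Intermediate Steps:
n(G) = -56 (n(G) = 8*(-7) = -56)
M = 528 (M = 3 - (0 + 25)*(-3 - 18) = 3 - 25*(-21) = 3 - 1*(-525) = 3 + 525 = 528)
I = 0 (I = ((6 - 4) - 2)² = (2 - 2)² = 0² = 0)
M*n(-3) + I = 528*(-56) + 0 = -29568 + 0 = -29568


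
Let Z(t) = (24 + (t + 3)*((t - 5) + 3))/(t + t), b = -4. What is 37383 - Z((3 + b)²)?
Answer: 37373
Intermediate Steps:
Z(t) = (24 + (-2 + t)*(3 + t))/(2*t) (Z(t) = (24 + (3 + t)*((-5 + t) + 3))/((2*t)) = (24 + (3 + t)*(-2 + t))*(1/(2*t)) = (24 + (-2 + t)*(3 + t))*(1/(2*t)) = (24 + (-2 + t)*(3 + t))/(2*t))
37383 - Z((3 + b)²) = 37383 - (18 + (3 - 4)²*(1 + (3 - 4)²))/(2*((3 - 4)²)) = 37383 - (18 + (-1)²*(1 + (-1)²))/(2*((-1)²)) = 37383 - (18 + 1*(1 + 1))/(2*1) = 37383 - (18 + 1*2)/2 = 37383 - (18 + 2)/2 = 37383 - 20/2 = 37383 - 1*10 = 37383 - 10 = 37373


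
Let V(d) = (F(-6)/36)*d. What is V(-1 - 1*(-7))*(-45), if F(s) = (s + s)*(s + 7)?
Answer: 90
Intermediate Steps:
F(s) = 2*s*(7 + s) (F(s) = (2*s)*(7 + s) = 2*s*(7 + s))
V(d) = -d/3 (V(d) = ((2*(-6)*(7 - 6))/36)*d = ((2*(-6)*1)*(1/36))*d = (-12*1/36)*d = -d/3)
V(-1 - 1*(-7))*(-45) = -(-1 - 1*(-7))/3*(-45) = -(-1 + 7)/3*(-45) = -1/3*6*(-45) = -2*(-45) = 90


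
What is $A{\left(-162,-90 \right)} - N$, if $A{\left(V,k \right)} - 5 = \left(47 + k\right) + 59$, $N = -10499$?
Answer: $10520$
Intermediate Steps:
$A{\left(V,k \right)} = 111 + k$ ($A{\left(V,k \right)} = 5 + \left(\left(47 + k\right) + 59\right) = 5 + \left(106 + k\right) = 111 + k$)
$A{\left(-162,-90 \right)} - N = \left(111 - 90\right) - -10499 = 21 + 10499 = 10520$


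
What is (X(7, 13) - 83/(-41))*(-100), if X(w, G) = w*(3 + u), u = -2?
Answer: -37000/41 ≈ -902.44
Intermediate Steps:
X(w, G) = w (X(w, G) = w*(3 - 2) = w*1 = w)
(X(7, 13) - 83/(-41))*(-100) = (7 - 83/(-41))*(-100) = (7 - 83*(-1/41))*(-100) = (7 + 83/41)*(-100) = (370/41)*(-100) = -37000/41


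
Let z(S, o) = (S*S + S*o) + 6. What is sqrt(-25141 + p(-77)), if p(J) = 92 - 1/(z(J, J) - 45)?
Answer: 2*I*sqrt(874765946527)/11819 ≈ 158.27*I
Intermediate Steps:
z(S, o) = 6 + S**2 + S*o (z(S, o) = (S**2 + S*o) + 6 = 6 + S**2 + S*o)
p(J) = 92 - 1/(-39 + 2*J**2) (p(J) = 92 - 1/((6 + J**2 + J*J) - 45) = 92 - 1/((6 + J**2 + J**2) - 45) = 92 - 1/((6 + 2*J**2) - 45) = 92 - 1/(-39 + 2*J**2))
sqrt(-25141 + p(-77)) = sqrt(-25141 + (-3589 + 184*(-77)**2)/(-39 + 2*(-77)**2)) = sqrt(-25141 + (-3589 + 184*5929)/(-39 + 2*5929)) = sqrt(-25141 + (-3589 + 1090936)/(-39 + 11858)) = sqrt(-25141 + 1087347/11819) = sqrt(-296054132/11819) = 2*I*sqrt(874765946527)/11819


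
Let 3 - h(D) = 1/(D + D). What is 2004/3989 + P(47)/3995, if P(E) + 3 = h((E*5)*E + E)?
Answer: 177604656331/353525444120 ≈ 0.50238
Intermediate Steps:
h(D) = 3 - 1/(2*D) (h(D) = 3 - 1/(D + D) = 3 - 1/(2*D))
P(E) = -1/(2*(E + 5*E²)) (P(E) = -3 + (3 - 1/(2*((E*5)*E + E))) = -3 + (3 - 1/(2*((5*E)*E + E))) = -3 + (3 - 1/(2*(5*E² + E))) = -3 + (3 - 1/(2*(E + 5*E²))) = -1/(2*(E + 5*E²)))
2004/3989 + P(47)/3995 = 2004/3989 - ½/(47*(1 + 5*47))/3995 = 2004*(1/3989) - ½*1/47/(1 + 235)*(1/3995) = 2004/3989 - ½*1/47/236*(1/3995) = 2004/3989 - ½*1/47*1/236*(1/3995) = 2004/3989 - 1/22184*1/3995 = 2004/3989 - 1/88625080 = 177604656331/353525444120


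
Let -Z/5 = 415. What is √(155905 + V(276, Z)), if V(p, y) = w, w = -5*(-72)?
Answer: √156265 ≈ 395.30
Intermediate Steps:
Z = -2075 (Z = -5*415 = -2075)
w = 360
V(p, y) = 360
√(155905 + V(276, Z)) = √(155905 + 360) = √156265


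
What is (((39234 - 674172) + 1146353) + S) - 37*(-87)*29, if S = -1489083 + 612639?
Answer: -271678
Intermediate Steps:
S = -876444
(((39234 - 674172) + 1146353) + S) - 37*(-87)*29 = (((39234 - 674172) + 1146353) - 876444) - 37*(-87)*29 = ((-634938 + 1146353) - 876444) + 3219*29 = (511415 - 876444) + 93351 = -365029 + 93351 = -271678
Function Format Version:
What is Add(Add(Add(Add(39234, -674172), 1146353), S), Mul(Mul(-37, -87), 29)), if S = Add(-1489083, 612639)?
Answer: -271678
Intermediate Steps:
S = -876444
Add(Add(Add(Add(39234, -674172), 1146353), S), Mul(Mul(-37, -87), 29)) = Add(Add(Add(Add(39234, -674172), 1146353), -876444), Mul(Mul(-37, -87), 29)) = Add(Add(Add(-634938, 1146353), -876444), Mul(3219, 29)) = Add(Add(511415, -876444), 93351) = Add(-365029, 93351) = -271678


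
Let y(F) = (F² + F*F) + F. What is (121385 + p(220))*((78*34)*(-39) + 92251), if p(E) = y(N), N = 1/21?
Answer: -598313841016/441 ≈ -1.3567e+9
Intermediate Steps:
N = 1/21 ≈ 0.047619
y(F) = F + 2*F² (y(F) = (F² + F²) + F = 2*F² + F = F + 2*F²)
p(E) = 23/441 (p(E) = (1 + 2*(1/21))/21 = (1 + 2/21)/21 = (1/21)*(23/21) = 23/441)
(121385 + p(220))*((78*34)*(-39) + 92251) = (121385 + 23/441)*((78*34)*(-39) + 92251) = 53530808*(2652*(-39) + 92251)/441 = 53530808*(-103428 + 92251)/441 = (53530808/441)*(-11177) = -598313841016/441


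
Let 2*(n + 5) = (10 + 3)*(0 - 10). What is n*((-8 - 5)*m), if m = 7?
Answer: 6370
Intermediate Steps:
n = -70 (n = -5 + ((10 + 3)*(0 - 10))/2 = -5 + (13*(-10))/2 = -5 + (½)*(-130) = -5 - 65 = -70)
n*((-8 - 5)*m) = -70*(-8 - 5)*7 = -(-910)*7 = -70*(-91) = 6370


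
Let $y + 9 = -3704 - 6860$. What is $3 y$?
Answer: $-31719$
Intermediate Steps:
$y = -10573$ ($y = -9 - 10564 = -10573$)
$3 y = 3 \left(-10573\right) = -31719$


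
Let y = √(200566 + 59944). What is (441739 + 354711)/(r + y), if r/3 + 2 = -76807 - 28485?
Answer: -1154056050/457711823 - 398225*√260510/49890588707 ≈ -2.5254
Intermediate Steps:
r = -315882 (r = -6 + 3*(-76807 - 28485) = -6 + 3*(-105292) = -6 - 315876 = -315882)
y = √260510 ≈ 510.40
(441739 + 354711)/(r + y) = (441739 + 354711)/(-315882 + √260510) = 796450/(-315882 + √260510)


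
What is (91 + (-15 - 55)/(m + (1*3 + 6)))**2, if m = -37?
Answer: 34969/4 ≈ 8742.3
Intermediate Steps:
(91 + (-15 - 55)/(m + (1*3 + 6)))**2 = (91 + (-15 - 55)/(-37 + (1*3 + 6)))**2 = (91 - 70/(-37 + (3 + 6)))**2 = (91 - 70/(-37 + 9))**2 = (91 - 70/(-28))**2 = (91 - 70*(-1/28))**2 = (91 + 5/2)**2 = (187/2)**2 = 34969/4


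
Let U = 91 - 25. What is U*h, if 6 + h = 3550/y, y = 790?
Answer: -7854/79 ≈ -99.418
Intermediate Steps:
h = -119/79 (h = -6 + 3550/790 = -6 + 3550*(1/790) = -6 + 355/79 = -119/79 ≈ -1.5063)
U = 66
U*h = 66*(-119/79) = -7854/79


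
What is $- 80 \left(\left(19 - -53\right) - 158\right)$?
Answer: $6880$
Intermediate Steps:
$- 80 \left(\left(19 - -53\right) - 158\right) = - 80 \left(\left(19 + 53\right) - 158\right) = - 80 \left(72 - 158\right) = \left(-80\right) \left(-86\right) = 6880$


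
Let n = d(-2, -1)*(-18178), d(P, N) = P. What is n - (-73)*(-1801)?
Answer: -95117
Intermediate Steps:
n = 36356 (n = -2*(-18178) = 36356)
n - (-73)*(-1801) = 36356 - (-73)*(-1801) = 36356 - 1*131473 = 36356 - 131473 = -95117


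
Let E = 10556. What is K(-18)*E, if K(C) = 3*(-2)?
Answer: -63336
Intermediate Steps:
K(C) = -6
K(-18)*E = -6*10556 = -63336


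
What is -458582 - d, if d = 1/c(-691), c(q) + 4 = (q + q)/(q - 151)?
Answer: -455371505/993 ≈ -4.5858e+5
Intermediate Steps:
c(q) = -4 + 2*q/(-151 + q) (c(q) = -4 + (q + q)/(q - 151) = -4 + (2*q)/(-151 + q) = -4 + 2*q/(-151 + q))
d = -421/993 (d = 1/(2*(302 - 1*(-691))/(-151 - 691)) = 1/(2*(302 + 691)/(-842)) = 1/(2*(-1/842)*993) = 1/(-993/421) = -421/993 ≈ -0.42397)
-458582 - d = -458582 - 1*(-421/993) = -458582 + 421/993 = -455371505/993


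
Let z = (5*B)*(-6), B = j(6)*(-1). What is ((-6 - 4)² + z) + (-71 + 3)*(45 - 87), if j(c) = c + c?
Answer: 3316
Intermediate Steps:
j(c) = 2*c
B = -12 (B = (2*6)*(-1) = 12*(-1) = -12)
z = 360 (z = (5*(-12))*(-6) = -60*(-6) = 360)
((-6 - 4)² + z) + (-71 + 3)*(45 - 87) = ((-6 - 4)² + 360) + (-71 + 3)*(45 - 87) = ((-10)² + 360) - 68*(-42) = (100 + 360) + 2856 = 460 + 2856 = 3316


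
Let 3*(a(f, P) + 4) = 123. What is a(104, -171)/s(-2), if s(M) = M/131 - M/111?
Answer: 538017/40 ≈ 13450.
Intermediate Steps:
a(f, P) = 37 (a(f, P) = -4 + (⅓)*123 = -4 + 41 = 37)
s(M) = -20*M/14541 (s(M) = M*(1/131) - M*(1/111) = M/131 - M/111 = -20*M/14541)
a(104, -171)/s(-2) = 37/((-20/14541*(-2))) = 37/(40/14541) = 37*(14541/40) = 538017/40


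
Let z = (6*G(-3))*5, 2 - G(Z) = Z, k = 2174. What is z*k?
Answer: 326100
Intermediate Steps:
G(Z) = 2 - Z
z = 150 (z = (6*(2 - 1*(-3)))*5 = (6*(2 + 3))*5 = (6*5)*5 = 30*5 = 150)
z*k = 150*2174 = 326100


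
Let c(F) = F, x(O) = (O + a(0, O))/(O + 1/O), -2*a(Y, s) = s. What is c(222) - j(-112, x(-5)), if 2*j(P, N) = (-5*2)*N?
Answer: 11669/52 ≈ 224.40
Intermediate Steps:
a(Y, s) = -s/2
x(O) = O/(2*(O + 1/O)) (x(O) = (O - O/2)/(O + 1/O) = (O/2)/(O + 1/O) = O/(2*(O + 1/O)))
j(P, N) = -5*N (j(P, N) = ((-5*2)*N)/2 = (-10*N)/2 = -5*N)
c(222) - j(-112, x(-5)) = 222 - (-5)*(½)*(-5)²/(1 + (-5)²) = 222 - (-5)*(½)*25/(1 + 25) = 222 - (-5)*(½)*25/26 = 222 - (-5)*(½)*25*(1/26) = 222 - (-5)*25/52 = 222 - 1*(-125/52) = 222 + 125/52 = 11669/52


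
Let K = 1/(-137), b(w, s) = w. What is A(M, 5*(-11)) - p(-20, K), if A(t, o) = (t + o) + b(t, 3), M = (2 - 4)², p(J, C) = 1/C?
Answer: 90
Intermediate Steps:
K = -1/137 ≈ -0.0072993
M = 4 (M = (-2)² = 4)
A(t, o) = o + 2*t (A(t, o) = (t + o) + t = (o + t) + t = o + 2*t)
A(M, 5*(-11)) - p(-20, K) = (5*(-11) + 2*4) - 1/(-1/137) = (-55 + 8) - 1*(-137) = -47 + 137 = 90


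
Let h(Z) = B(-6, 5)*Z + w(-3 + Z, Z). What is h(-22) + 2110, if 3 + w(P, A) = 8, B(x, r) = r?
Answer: 2005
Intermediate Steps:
w(P, A) = 5 (w(P, A) = -3 + 8 = 5)
h(Z) = 5 + 5*Z (h(Z) = 5*Z + 5 = 5 + 5*Z)
h(-22) + 2110 = (5 + 5*(-22)) + 2110 = (5 - 110) + 2110 = -105 + 2110 = 2005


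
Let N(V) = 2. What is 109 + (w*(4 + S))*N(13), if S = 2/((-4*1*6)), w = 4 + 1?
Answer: 889/6 ≈ 148.17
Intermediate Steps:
w = 5
S = -1/12 (S = 2/((-4*6)) = 2/(-24) = 2*(-1/24) = -1/12 ≈ -0.083333)
109 + (w*(4 + S))*N(13) = 109 + (5*(4 - 1/12))*2 = 109 + (5*(47/12))*2 = 109 + (235/12)*2 = 109 + 235/6 = 889/6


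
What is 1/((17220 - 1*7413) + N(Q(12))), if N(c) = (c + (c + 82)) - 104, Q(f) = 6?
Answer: 1/9797 ≈ 0.00010207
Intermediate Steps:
N(c) = -22 + 2*c (N(c) = (c + (82 + c)) - 104 = (82 + 2*c) - 104 = -22 + 2*c)
1/((17220 - 1*7413) + N(Q(12))) = 1/((17220 - 1*7413) + (-22 + 2*6)) = 1/((17220 - 7413) + (-22 + 12)) = 1/(9807 - 10) = 1/9797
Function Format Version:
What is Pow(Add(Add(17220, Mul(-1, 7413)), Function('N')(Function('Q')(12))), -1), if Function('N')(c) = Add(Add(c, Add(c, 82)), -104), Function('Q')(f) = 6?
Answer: Rational(1, 9797) ≈ 0.00010207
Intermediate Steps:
Function('N')(c) = Add(-22, Mul(2, c)) (Function('N')(c) = Add(Add(c, Add(82, c)), -104) = Add(Add(82, Mul(2, c)), -104) = Add(-22, Mul(2, c)))
Pow(Add(Add(17220, Mul(-1, 7413)), Function('N')(Function('Q')(12))), -1) = Pow(Add(Add(17220, Mul(-1, 7413)), Add(-22, Mul(2, 6))), -1) = Pow(Add(Add(17220, -7413), Add(-22, 12)), -1) = Pow(Add(9807, -10), -1) = Pow(9797, -1) = Rational(1, 9797)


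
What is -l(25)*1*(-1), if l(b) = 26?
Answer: 26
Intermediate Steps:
-l(25)*1*(-1) = -26*1*(-1) = -26*(-1) = -1*(-26) = 26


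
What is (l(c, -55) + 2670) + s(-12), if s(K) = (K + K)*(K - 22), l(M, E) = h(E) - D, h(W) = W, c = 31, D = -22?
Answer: 3453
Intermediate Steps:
l(M, E) = 22 + E (l(M, E) = E - 1*(-22) = E + 22 = 22 + E)
s(K) = 2*K*(-22 + K) (s(K) = (2*K)*(-22 + K) = 2*K*(-22 + K))
(l(c, -55) + 2670) + s(-12) = ((22 - 55) + 2670) + 2*(-12)*(-22 - 12) = (-33 + 2670) + 2*(-12)*(-34) = 2637 + 816 = 3453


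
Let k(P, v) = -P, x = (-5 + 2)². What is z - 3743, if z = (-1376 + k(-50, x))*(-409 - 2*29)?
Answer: 615499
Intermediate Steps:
x = 9 (x = (-3)² = 9)
z = 619242 (z = (-1376 - 1*(-50))*(-409 - 2*29) = (-1376 + 50)*(-409 - 58) = -1326*(-467) = 619242)
z - 3743 = 619242 - 3743 = 615499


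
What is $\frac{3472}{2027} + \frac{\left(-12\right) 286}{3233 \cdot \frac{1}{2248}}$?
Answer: $- \frac{15627355696}{6553291} \approx -2384.7$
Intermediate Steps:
$\frac{3472}{2027} + \frac{\left(-12\right) 286}{3233 \cdot \frac{1}{2248}} = 3472 \cdot \frac{1}{2027} - \frac{3432}{3233 \cdot \frac{1}{2248}} = \frac{3472}{2027} - \frac{3432}{\frac{3233}{2248}} = \frac{3472}{2027} - \frac{7715136}{3233} = - \frac{15627355696}{6553291}$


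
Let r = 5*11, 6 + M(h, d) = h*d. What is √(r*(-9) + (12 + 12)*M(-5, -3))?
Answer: 3*I*√31 ≈ 16.703*I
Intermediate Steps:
M(h, d) = -6 + d*h (M(h, d) = -6 + h*d = -6 + d*h)
r = 55
√(r*(-9) + (12 + 12)*M(-5, -3)) = √(55*(-9) + (12 + 12)*(-6 - 3*(-5))) = √(-495 + 24*(-6 + 15)) = √(-495 + 24*9) = √(-495 + 216) = √(-279) = 3*I*√31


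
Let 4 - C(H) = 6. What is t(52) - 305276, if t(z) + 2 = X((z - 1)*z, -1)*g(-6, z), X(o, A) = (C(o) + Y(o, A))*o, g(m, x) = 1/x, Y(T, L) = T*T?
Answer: 358382924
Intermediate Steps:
Y(T, L) = T²
C(H) = -2 (C(H) = 4 - 1*6 = 4 - 6 = -2)
X(o, A) = o*(-2 + o²) (X(o, A) = (-2 + o²)*o = o*(-2 + o²))
t(z) = -2 + (-1 + z)*(-2 + z²*(-1 + z)²) (t(z) = -2 + (((z - 1)*z)*(-2 + ((z - 1)*z)²))/z = -2 + (((-1 + z)*z)*(-2 + ((-1 + z)*z)²))/z = -2 + ((z*(-1 + z))*(-2 + (z*(-1 + z))²))/z = -2 + ((z*(-1 + z))*(-2 + z²*(-1 + z)²))/z = -2 + (z*(-1 + z)*(-2 + z²*(-1 + z)²))/z = -2 + (-1 + z)*(-2 + z²*(-1 + z)²))
t(52) - 305276 = (-2 + (-1 + 52)*(-2 + 52²*(-1 + 52)²)) - 305276 = (-2 + 51*(-2 + 2704*51²)) - 305276 = (-2 + 51*(-2 + 2704*2601)) - 305276 = (-2 + 51*(-2 + 7033104)) - 305276 = (-2 + 51*7033102) - 305276 = (-2 + 358688202) - 305276 = 358688200 - 305276 = 358382924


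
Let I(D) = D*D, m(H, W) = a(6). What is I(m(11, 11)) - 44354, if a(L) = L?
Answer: -44318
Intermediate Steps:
m(H, W) = 6
I(D) = D**2
I(m(11, 11)) - 44354 = 6**2 - 44354 = 36 - 44354 = -44318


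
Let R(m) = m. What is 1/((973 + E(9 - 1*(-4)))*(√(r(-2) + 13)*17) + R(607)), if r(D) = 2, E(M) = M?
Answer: -607/4214101211 + 16762*√15/4214101211 ≈ 1.5261e-5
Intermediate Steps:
1/((973 + E(9 - 1*(-4)))*(√(r(-2) + 13)*17) + R(607)) = 1/((973 + (9 - 1*(-4)))*(√(2 + 13)*17) + 607) = 1/((973 + (9 + 4))*(√15*17) + 607) = 1/((973 + 13)*(17*√15) + 607) = 1/(986*(17*√15) + 607) = 1/(16762*√15 + 607) = 1/(607 + 16762*√15)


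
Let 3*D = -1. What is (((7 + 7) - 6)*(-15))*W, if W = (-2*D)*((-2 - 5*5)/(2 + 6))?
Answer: 270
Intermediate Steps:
D = -1/3 (D = (1/3)*(-1) = -1/3 ≈ -0.33333)
W = -9/4 (W = (-2*(-1/3))*((-2 - 5*5)/(2 + 6)) = 2*((-2 - 25)/8)/3 = 2*(-27*1/8)/3 = (2/3)*(-27/8) = -9/4 ≈ -2.2500)
(((7 + 7) - 6)*(-15))*W = (((7 + 7) - 6)*(-15))*(-9/4) = ((14 - 6)*(-15))*(-9/4) = (8*(-15))*(-9/4) = -120*(-9/4) = 270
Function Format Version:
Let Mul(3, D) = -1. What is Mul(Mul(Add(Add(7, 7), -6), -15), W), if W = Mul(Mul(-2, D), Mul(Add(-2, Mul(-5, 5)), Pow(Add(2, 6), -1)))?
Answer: 270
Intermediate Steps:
D = Rational(-1, 3) (D = Mul(Rational(1, 3), -1) = Rational(-1, 3) ≈ -0.33333)
W = Rational(-9, 4) (W = Mul(Mul(-2, Rational(-1, 3)), Mul(Add(-2, Mul(-5, 5)), Pow(Add(2, 6), -1))) = Mul(Rational(2, 3), Mul(Add(-2, -25), Pow(8, -1))) = Mul(Rational(2, 3), Mul(-27, Rational(1, 8))) = Mul(Rational(2, 3), Rational(-27, 8)) = Rational(-9, 4) ≈ -2.2500)
Mul(Mul(Add(Add(7, 7), -6), -15), W) = Mul(Mul(Add(Add(7, 7), -6), -15), Rational(-9, 4)) = Mul(Mul(Add(14, -6), -15), Rational(-9, 4)) = Mul(Mul(8, -15), Rational(-9, 4)) = Mul(-120, Rational(-9, 4)) = 270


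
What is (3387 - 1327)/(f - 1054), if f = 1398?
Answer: 515/86 ≈ 5.9884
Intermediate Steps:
(3387 - 1327)/(f - 1054) = (3387 - 1327)/(1398 - 1054) = 2060/344 = 2060*(1/344) = 515/86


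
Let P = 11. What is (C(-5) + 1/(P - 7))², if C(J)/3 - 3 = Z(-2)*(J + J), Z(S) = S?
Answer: 76729/16 ≈ 4795.6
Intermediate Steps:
C(J) = 9 - 12*J (C(J) = 9 + 3*(-2*(J + J)) = 9 + 3*(-4*J) = 9 - 12*J)
(C(-5) + 1/(P - 7))² = ((9 - 12*(-5)) + 1/(11 - 7))² = ((9 + 60) + 1/4)² = (69 + ¼)² = (277/4)² = 76729/16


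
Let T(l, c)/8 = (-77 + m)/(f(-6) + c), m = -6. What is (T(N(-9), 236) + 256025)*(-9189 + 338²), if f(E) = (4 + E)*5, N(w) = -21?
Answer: 3039292942115/113 ≈ 2.6896e+10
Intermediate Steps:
f(E) = 20 + 5*E
T(l, c) = -664/(-10 + c) (T(l, c) = 8*((-77 - 6)/((20 + 5*(-6)) + c)) = 8*(-83/((20 - 30) + c)) = 8*(-83/(-10 + c)) = -664/(-10 + c))
(T(N(-9), 236) + 256025)*(-9189 + 338²) = (-664/(-10 + 236) + 256025)*(-9189 + 338²) = (-664/226 + 256025)*(-9189 + 114244) = (-664*1/226 + 256025)*105055 = (-332/113 + 256025)*105055 = (28930493/113)*105055 = 3039292942115/113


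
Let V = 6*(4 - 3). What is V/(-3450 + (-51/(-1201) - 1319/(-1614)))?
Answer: -11630484/6685861867 ≈ -0.0017396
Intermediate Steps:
V = 6 (V = 6*1 = 6)
V/(-3450 + (-51/(-1201) - 1319/(-1614))) = 6/(-3450 + (-51/(-1201) - 1319/(-1614))) = 6/(-3450 + (-51*(-1/1201) - 1319*(-1/1614))) = 6/(-3450 + (51/1201 + 1319/1614)) = 6/(-3450 + 1666433/1938414) = 6/(-6685861867/1938414) = -1938414/6685861867*6 = -11630484/6685861867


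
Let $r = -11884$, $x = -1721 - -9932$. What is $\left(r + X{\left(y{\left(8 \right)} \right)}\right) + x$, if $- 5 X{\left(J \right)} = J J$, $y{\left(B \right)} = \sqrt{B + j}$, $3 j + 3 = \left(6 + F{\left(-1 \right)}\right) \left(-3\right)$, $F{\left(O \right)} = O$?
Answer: $- \frac{18367}{5} \approx -3673.4$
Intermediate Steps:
$j = -6$ ($j = -1 + \frac{\left(6 - 1\right) \left(-3\right)}{3} = -1 + \frac{5 \left(-3\right)}{3} = -1 + \frac{1}{3} \left(-15\right) = -1 - 5 = -6$)
$y{\left(B \right)} = \sqrt{-6 + B}$ ($y{\left(B \right)} = \sqrt{B - 6} = \sqrt{-6 + B}$)
$x = 8211$ ($x = -1721 + 9932 = 8211$)
$X{\left(J \right)} = - \frac{J^{2}}{5}$ ($X{\left(J \right)} = - \frac{J J}{5} = - \frac{J^{2}}{5}$)
$\left(r + X{\left(y{\left(8 \right)} \right)}\right) + x = \left(-11884 - \frac{\left(\sqrt{-6 + 8}\right)^{2}}{5}\right) + 8211 = \left(-11884 - \frac{\left(\sqrt{2}\right)^{2}}{5}\right) + 8211 = \left(-11884 - \frac{2}{5}\right) + 8211 = - \frac{59422}{5} + 8211 = - \frac{18367}{5}$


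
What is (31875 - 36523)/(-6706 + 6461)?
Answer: 664/35 ≈ 18.971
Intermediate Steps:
(31875 - 36523)/(-6706 + 6461) = -4648/(-245) = -4648*(-1/245) = 664/35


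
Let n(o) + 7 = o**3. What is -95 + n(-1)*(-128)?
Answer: 929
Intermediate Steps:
n(o) = -7 + o**3
-95 + n(-1)*(-128) = -95 + (-7 + (-1)**3)*(-128) = -95 + (-7 - 1)*(-128) = -95 - 8*(-128) = -95 + 1024 = 929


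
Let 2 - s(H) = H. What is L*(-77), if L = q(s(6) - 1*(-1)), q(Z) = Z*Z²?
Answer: 2079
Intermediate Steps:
s(H) = 2 - H
q(Z) = Z³
L = -27 (L = ((2 - 1*6) - 1*(-1))³ = ((2 - 6) + 1)³ = (-4 + 1)³ = (-3)³ = -27)
L*(-77) = -27*(-77) = 2079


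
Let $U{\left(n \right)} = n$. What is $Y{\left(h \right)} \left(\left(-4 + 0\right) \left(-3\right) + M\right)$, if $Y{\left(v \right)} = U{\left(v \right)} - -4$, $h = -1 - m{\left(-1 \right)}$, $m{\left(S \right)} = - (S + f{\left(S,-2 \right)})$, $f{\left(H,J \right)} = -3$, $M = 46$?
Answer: $-58$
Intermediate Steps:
$m{\left(S \right)} = 3 - S$ ($m{\left(S \right)} = - (S - 3) = - (-3 + S) = 3 - S$)
$h = -5$ ($h = -1 - \left(3 - -1\right) = -1 - \left(3 + 1\right) = -1 - 4 = -5$)
$Y{\left(v \right)} = 4 + v$ ($Y{\left(v \right)} = v - -4 = v + 4 = 4 + v$)
$Y{\left(h \right)} \left(\left(-4 + 0\right) \left(-3\right) + M\right) = \left(4 - 5\right) \left(\left(-4 + 0\right) \left(-3\right) + 46\right) = - (\left(-4\right) \left(-3\right) + 46) = - (12 + 46) = \left(-1\right) 58 = -58$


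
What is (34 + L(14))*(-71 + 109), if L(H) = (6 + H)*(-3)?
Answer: -988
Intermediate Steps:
L(H) = -18 - 3*H
(34 + L(14))*(-71 + 109) = (34 + (-18 - 3*14))*(-71 + 109) = (34 + (-18 - 42))*38 = (34 - 60)*38 = -26*38 = -988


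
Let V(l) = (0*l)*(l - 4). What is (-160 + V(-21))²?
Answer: 25600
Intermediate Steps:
V(l) = 0 (V(l) = 0*(-4 + l) = 0)
(-160 + V(-21))² = (-160 + 0)² = (-160)² = 25600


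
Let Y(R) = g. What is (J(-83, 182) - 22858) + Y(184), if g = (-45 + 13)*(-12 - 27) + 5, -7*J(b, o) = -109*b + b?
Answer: -160199/7 ≈ -22886.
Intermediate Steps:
J(b, o) = 108*b/7 (J(b, o) = -(-109*b + b)/7 = -(-108)*b/7 = 108*b/7)
g = 1253 (g = -32*(-39) + 5 = 1248 + 5 = 1253)
Y(R) = 1253
(J(-83, 182) - 22858) + Y(184) = ((108/7)*(-83) - 22858) + 1253 = (-8964/7 - 22858) + 1253 = -168970/7 + 1253 = -160199/7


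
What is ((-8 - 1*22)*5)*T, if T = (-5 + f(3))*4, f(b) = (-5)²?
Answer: -12000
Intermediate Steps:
f(b) = 25
T = 80 (T = (-5 + 25)*4 = 20*4 = 80)
((-8 - 1*22)*5)*T = ((-8 - 1*22)*5)*80 = ((-8 - 22)*5)*80 = -30*5*80 = -150*80 = -12000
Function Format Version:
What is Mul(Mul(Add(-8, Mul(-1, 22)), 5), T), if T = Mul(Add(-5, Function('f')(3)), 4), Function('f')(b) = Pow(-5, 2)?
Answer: -12000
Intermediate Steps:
Function('f')(b) = 25
T = 80 (T = Mul(Add(-5, 25), 4) = Mul(20, 4) = 80)
Mul(Mul(Add(-8, Mul(-1, 22)), 5), T) = Mul(Mul(Add(-8, Mul(-1, 22)), 5), 80) = Mul(Mul(Add(-8, -22), 5), 80) = Mul(Mul(-30, 5), 80) = Mul(-150, 80) = -12000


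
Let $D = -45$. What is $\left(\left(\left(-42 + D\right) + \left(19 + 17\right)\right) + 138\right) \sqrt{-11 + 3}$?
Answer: $174 i \sqrt{2} \approx 246.07 i$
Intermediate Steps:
$\left(\left(\left(-42 + D\right) + \left(19 + 17\right)\right) + 138\right) \sqrt{-11 + 3} = \left(\left(\left(-42 - 45\right) + \left(19 + 17\right)\right) + 138\right) \sqrt{-11 + 3} = \left(\left(-87 + 36\right) + 138\right) \sqrt{-8} = \left(-51 + 138\right) 2 i \sqrt{2} = 87 \cdot 2 i \sqrt{2} = 174 i \sqrt{2}$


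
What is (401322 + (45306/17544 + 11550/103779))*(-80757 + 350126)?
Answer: 10934755887179285143/101149932 ≈ 1.0810e+11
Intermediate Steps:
(401322 + (45306/17544 + 11550/103779))*(-80757 + 350126) = (401322 + (45306*(1/17544) + 11550*(1/103779)))*269369 = (401322 + (7551/2924 + 3850/34593))*269369 = (401322 + 272469143/101149932)*269369 = (40593965479247/101149932)*269369 = 10934755887179285143/101149932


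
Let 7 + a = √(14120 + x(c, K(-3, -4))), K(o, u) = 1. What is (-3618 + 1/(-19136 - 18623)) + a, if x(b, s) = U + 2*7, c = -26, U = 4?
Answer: -136876376/37759 + √14138 ≈ -3506.1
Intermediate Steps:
x(b, s) = 18 (x(b, s) = 4 + 2*7 = 4 + 14 = 18)
a = -7 + √14138 (a = -7 + √(14120 + 18) = -7 + √14138 ≈ 111.90)
(-3618 + 1/(-19136 - 18623)) + a = (-3618 + 1/(-19136 - 18623)) + (-7 + √14138) = (-3618 + 1/(-37759)) + (-7 + √14138) = (-3618 - 1/37759) + (-7 + √14138) = -136612063/37759 + (-7 + √14138) = -136876376/37759 + √14138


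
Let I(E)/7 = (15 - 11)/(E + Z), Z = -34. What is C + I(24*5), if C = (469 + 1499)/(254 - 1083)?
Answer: -73018/35647 ≈ -2.0484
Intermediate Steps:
I(E) = 28/(-34 + E) (I(E) = 7*((15 - 11)/(E - 34)) = 7*(4/(-34 + E)) = 28/(-34 + E))
C = -1968/829 (C = 1968/(-829) = 1968*(-1/829) = -1968/829 ≈ -2.3739)
C + I(24*5) = -1968/829 + 28/(-34 + 24*5) = -1968/829 + 28/(-34 + 120) = -1968/829 + 28/86 = -1968/829 + 28*(1/86) = -1968/829 + 14/43 = -73018/35647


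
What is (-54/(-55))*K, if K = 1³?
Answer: 54/55 ≈ 0.98182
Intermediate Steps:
K = 1
(-54/(-55))*K = -54/(-55)*1 = -54*(-1/55)*1 = (54/55)*1 = 54/55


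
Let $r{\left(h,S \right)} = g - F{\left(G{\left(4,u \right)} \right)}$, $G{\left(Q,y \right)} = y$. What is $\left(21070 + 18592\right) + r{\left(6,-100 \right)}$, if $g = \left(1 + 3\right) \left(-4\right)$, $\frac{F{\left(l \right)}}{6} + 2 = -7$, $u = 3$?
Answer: $39700$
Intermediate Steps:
$F{\left(l \right)} = -54$ ($F{\left(l \right)} = -12 + 6 \left(-7\right) = -12 - 42 = -54$)
$g = -16$ ($g = 4 \left(-4\right) = -16$)
$r{\left(h,S \right)} = 38$ ($r{\left(h,S \right)} = -16 - -54 = -16 + 54 = 38$)
$\left(21070 + 18592\right) + r{\left(6,-100 \right)} = \left(21070 + 18592\right) + 38 = 39662 + 38 = 39700$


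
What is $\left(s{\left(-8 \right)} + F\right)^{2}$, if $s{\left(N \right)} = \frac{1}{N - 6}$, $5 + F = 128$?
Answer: $\frac{2961841}{196} \approx 15111.0$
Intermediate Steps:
$F = 123$ ($F = -5 + 128 = 123$)
$s{\left(N \right)} = \frac{1}{-6 + N}$
$\left(s{\left(-8 \right)} + F\right)^{2} = \left(\frac{1}{-6 - 8} + 123\right)^{2} = \left(\frac{1}{-14} + 123\right)^{2} = \left(- \frac{1}{14} + 123\right)^{2} = \left(\frac{1721}{14}\right)^{2} = \frac{2961841}{196}$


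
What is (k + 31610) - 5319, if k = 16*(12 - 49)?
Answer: 25699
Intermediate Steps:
k = -592 (k = 16*(-37) = -592)
(k + 31610) - 5319 = (-592 + 31610) - 5319 = 31018 - 5319 = 25699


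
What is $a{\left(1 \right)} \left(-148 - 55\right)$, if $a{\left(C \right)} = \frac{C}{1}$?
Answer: $-203$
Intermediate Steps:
$a{\left(C \right)} = C$ ($a{\left(C \right)} = C 1 = C$)
$a{\left(1 \right)} \left(-148 - 55\right) = 1 \left(-148 - 55\right) = 1 \left(-203\right) = -203$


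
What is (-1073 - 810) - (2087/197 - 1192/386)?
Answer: -71878922/38021 ≈ -1890.5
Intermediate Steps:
(-1073 - 810) - (2087/197 - 1192/386) = -1883 - (2087*(1/197) - 1192*1/386) = -1883 - (2087/197 - 596/193) = -1883 - 1*285379/38021 = -1883 - 285379/38021 = -71878922/38021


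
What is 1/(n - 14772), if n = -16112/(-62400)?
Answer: -3900/57609793 ≈ -6.7697e-5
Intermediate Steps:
n = 1007/3900 (n = -16112*(-1/62400) = 1007/3900 ≈ 0.25820)
1/(n - 14772) = 1/(1007/3900 - 14772) = 1/(-57609793/3900) = -3900/57609793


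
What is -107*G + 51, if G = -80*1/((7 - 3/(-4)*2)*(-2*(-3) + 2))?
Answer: 3007/17 ≈ 176.88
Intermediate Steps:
G = -20/17 (G = -80*1/((6 + 2)*(7 - 3*(-1/4)*2)) = -80*1/(8*(7 + (3/4)*2)) = -80*1/(8*(7 + 3/2)) = -80/((17/2)*8) = -80/68 = -80*1/68 = -20/17 ≈ -1.1765)
-107*G + 51 = -107*(-20/17) + 51 = 2140/17 + 51 = 3007/17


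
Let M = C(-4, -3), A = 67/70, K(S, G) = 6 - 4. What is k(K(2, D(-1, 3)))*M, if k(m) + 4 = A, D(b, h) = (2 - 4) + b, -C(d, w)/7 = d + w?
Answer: -1491/10 ≈ -149.10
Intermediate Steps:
C(d, w) = -7*d - 7*w (C(d, w) = -7*(d + w) = -7*d - 7*w)
D(b, h) = -2 + b
K(S, G) = 2
A = 67/70 (A = 67*(1/70) = 67/70 ≈ 0.95714)
k(m) = -213/70 (k(m) = -4 + 67/70 = -213/70)
M = 49 (M = -7*(-4) - 7*(-3) = 28 + 21 = 49)
k(K(2, D(-1, 3)))*M = -213/70*49 = -1491/10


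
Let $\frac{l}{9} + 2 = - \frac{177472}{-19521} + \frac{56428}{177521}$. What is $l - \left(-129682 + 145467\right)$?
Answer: $- \frac{6052228765447}{385043049} \approx -15718.0$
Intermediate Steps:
$l = \frac{25675763018}{385043049}$ ($l = -18 + 9 \left(- \frac{177472}{-19521} + \frac{56428}{177521}\right) = -18 + 9 \left(\left(-177472\right) \left(- \frac{1}{19521}\right) + 56428 \cdot \frac{1}{177521}\right) = -18 + 9 \left(\frac{177472}{19521} + \frac{56428}{177521}\right) = -18 + 9 \cdot \frac{32606537900}{3465387441} = -18 + \frac{32606537900}{385043049} = \frac{25675763018}{385043049} \approx 66.683$)
$l - \left(-129682 + 145467\right) = \frac{25675763018}{385043049} - \left(-129682 + 145467\right) = \frac{25675763018}{385043049} - 15785 = - \frac{6052228765447}{385043049}$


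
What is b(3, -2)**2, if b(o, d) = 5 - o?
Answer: 4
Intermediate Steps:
b(3, -2)**2 = (5 - 1*3)**2 = (5 - 3)**2 = 2**2 = 4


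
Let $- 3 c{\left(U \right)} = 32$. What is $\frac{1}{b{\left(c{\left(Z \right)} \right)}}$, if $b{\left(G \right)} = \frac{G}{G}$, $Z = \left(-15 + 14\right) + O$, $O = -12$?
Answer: $1$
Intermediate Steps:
$Z = -13$ ($Z = \left(-15 + 14\right) - 12 = -1 - 12 = -13$)
$c{\left(U \right)} = - \frac{32}{3}$ ($c{\left(U \right)} = \left(- \frac{1}{3}\right) 32 = - \frac{32}{3}$)
$b{\left(G \right)} = 1$
$\frac{1}{b{\left(c{\left(Z \right)} \right)}} = 1^{-1} = 1$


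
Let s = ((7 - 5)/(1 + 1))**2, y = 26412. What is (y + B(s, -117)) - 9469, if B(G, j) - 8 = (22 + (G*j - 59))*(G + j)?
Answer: 34815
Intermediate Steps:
s = 1 (s = (2/2)**2 = (2*(1/2))**2 = 1**2 = 1)
B(G, j) = 8 + (-37 + G*j)*(G + j) (B(G, j) = 8 + (22 + (G*j - 59))*(G + j) = 8 + (22 + (-59 + G*j))*(G + j) = 8 + (-37 + G*j)*(G + j))
(y + B(s, -117)) - 9469 = (26412 + (8 - 37*1 - 37*(-117) + 1*(-117)**2 - 117*1**2)) - 9469 = (26412 + (8 - 37 + 4329 + 1*13689 - 117*1)) - 9469 = (26412 + (8 - 37 + 4329 + 13689 - 117)) - 9469 = (26412 + 17872) - 9469 = 44284 - 9469 = 34815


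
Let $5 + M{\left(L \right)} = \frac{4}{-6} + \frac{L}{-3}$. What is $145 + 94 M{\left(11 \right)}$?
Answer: $- \frac{2197}{3} \approx -732.33$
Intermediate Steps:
$M{\left(L \right)} = - \frac{17}{3} - \frac{L}{3}$ ($M{\left(L \right)} = -5 + \left(\frac{4}{-6} + \frac{L}{-3}\right) = -5 + \left(4 \left(- \frac{1}{6}\right) + L \left(- \frac{1}{3}\right)\right) = -5 - \left(\frac{2}{3} + \frac{L}{3}\right) = - \frac{17}{3} - \frac{L}{3}$)
$145 + 94 M{\left(11 \right)} = 145 + 94 \left(- \frac{17}{3} - \frac{11}{3}\right) = 145 + 94 \left(- \frac{28}{3}\right) = 145 - \frac{2632}{3} = - \frac{2197}{3}$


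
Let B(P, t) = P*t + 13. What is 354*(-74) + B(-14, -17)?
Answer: -25945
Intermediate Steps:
B(P, t) = 13 + P*t
354*(-74) + B(-14, -17) = 354*(-74) + (13 - 14*(-17)) = -26196 + (13 + 238) = -26196 + 251 = -25945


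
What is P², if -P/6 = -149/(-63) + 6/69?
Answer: 50495236/233289 ≈ 216.45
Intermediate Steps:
P = -7106/483 (P = -6*(-149/(-63) + 6/69) = -6*(-149*(-1/63) + 6*(1/69)) = -6*(149/63 + 2/23) = -6*3553/1449 = -7106/483 ≈ -14.712)
P² = (-7106/483)² = 50495236/233289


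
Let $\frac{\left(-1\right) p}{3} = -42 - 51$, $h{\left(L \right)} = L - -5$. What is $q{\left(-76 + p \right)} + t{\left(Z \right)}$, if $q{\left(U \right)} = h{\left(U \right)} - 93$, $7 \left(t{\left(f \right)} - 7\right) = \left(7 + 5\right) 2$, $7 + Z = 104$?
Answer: $\frac{878}{7} \approx 125.43$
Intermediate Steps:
$Z = 97$ ($Z = -7 + 104 = 97$)
$h{\left(L \right)} = 5 + L$ ($h{\left(L \right)} = L + 5 = 5 + L$)
$t{\left(f \right)} = \frac{73}{7}$ ($t{\left(f \right)} = 7 + \frac{\left(7 + 5\right) 2}{7} = 7 + \frac{12 \cdot 2}{7} = 7 + \frac{1}{7} \cdot 24 = 7 + \frac{24}{7} = \frac{73}{7}$)
$p = 279$ ($p = - 3 \left(-42 - 51\right) = \left(-3\right) \left(-93\right) = 279$)
$q{\left(U \right)} = -88 + U$ ($q{\left(U \right)} = \left(5 + U\right) - 93 = -88 + U$)
$q{\left(-76 + p \right)} + t{\left(Z \right)} = \left(-88 + \left(-76 + 279\right)\right) + \frac{73}{7} = \left(-88 + 203\right) + \frac{73}{7} = 115 + \frac{73}{7} = \frac{878}{7}$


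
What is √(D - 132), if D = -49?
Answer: I*√181 ≈ 13.454*I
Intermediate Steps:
√(D - 132) = √(-49 - 132) = √(-181) = I*√181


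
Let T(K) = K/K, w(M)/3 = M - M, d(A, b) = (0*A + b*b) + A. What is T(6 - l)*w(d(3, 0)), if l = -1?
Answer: 0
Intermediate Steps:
d(A, b) = A + b**2 (d(A, b) = (0 + b**2) + A = b**2 + A = A + b**2)
w(M) = 0 (w(M) = 3*(M - M) = 3*0 = 0)
T(K) = 1
T(6 - l)*w(d(3, 0)) = 1*0 = 0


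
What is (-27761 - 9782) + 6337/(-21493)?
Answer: -806918036/21493 ≈ -37543.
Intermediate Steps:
(-27761 - 9782) + 6337/(-21493) = -37543 + 6337*(-1/21493) = -37543 - 6337/21493 = -806918036/21493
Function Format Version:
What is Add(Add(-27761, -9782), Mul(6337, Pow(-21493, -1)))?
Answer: Rational(-806918036, 21493) ≈ -37543.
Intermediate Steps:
Add(Add(-27761, -9782), Mul(6337, Pow(-21493, -1))) = Add(-37543, Mul(6337, Rational(-1, 21493))) = Add(-37543, Rational(-6337, 21493)) = Rational(-806918036, 21493)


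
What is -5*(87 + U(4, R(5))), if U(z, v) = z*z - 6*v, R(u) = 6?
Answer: -335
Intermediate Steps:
U(z, v) = z² - 6*v
-5*(87 + U(4, R(5))) = -5*(87 + (4² - 6*6)) = -5*(87 + (16 - 36)) = -5*(87 - 20) = -5*67 = -335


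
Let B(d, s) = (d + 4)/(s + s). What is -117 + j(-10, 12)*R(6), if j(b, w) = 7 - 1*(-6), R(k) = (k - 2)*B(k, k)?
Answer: -221/3 ≈ -73.667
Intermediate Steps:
B(d, s) = (4 + d)/(2*s) (B(d, s) = (4 + d)/((2*s)) = (4 + d)*(1/(2*s)) = (4 + d)/(2*s))
R(k) = (-2 + k)*(4 + k)/(2*k) (R(k) = (k - 2)*((4 + k)/(2*k)) = (-2 + k)*((4 + k)/(2*k)) = (-2 + k)*(4 + k)/(2*k))
j(b, w) = 13 (j(b, w) = 7 + 6 = 13)
-117 + j(-10, 12)*R(6) = -117 + 13*(1 + (1/2)*6 - 4/6) = -117 + 13*(1 + 3 - 4*1/6) = -117 + 13*(1 + 3 - 2/3) = -117 + 13*(10/3) = -117 + 130/3 = -221/3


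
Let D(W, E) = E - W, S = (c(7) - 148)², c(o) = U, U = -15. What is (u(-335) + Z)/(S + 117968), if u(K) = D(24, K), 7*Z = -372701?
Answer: -53602/144537 ≈ -0.37085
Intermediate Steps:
Z = -53243 (Z = (⅐)*(-372701) = -53243)
c(o) = -15
S = 26569 (S = (-15 - 148)² = (-163)² = 26569)
u(K) = -24 + K (u(K) = K - 1*24 = K - 24 = -24 + K)
(u(-335) + Z)/(S + 117968) = ((-24 - 335) - 53243)/(26569 + 117968) = (-359 - 53243)/144537 = -53602*1/144537 = -53602/144537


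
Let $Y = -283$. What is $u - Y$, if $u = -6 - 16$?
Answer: $261$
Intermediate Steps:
$u = -22$ ($u = -6 - 16 = -22$)
$u - Y = -22 - -283 = -22 + 283 = 261$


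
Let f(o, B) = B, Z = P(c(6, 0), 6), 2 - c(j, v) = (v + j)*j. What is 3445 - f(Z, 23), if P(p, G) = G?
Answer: 3422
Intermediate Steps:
c(j, v) = 2 - j*(j + v) (c(j, v) = 2 - (v + j)*j = 2 - (j + v)*j = 2 - j*(j + v))
Z = 6
3445 - f(Z, 23) = 3445 - 1*23 = 3445 - 23 = 3422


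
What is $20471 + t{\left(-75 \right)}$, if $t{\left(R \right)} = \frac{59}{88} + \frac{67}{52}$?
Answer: $\frac{23421065}{1144} \approx 20473.0$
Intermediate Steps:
$t{\left(R \right)} = \frac{2241}{1144}$ ($t{\left(R \right)} = 59 \cdot \frac{1}{88} + 67 \cdot \frac{1}{52} = \frac{59}{88} + \frac{67}{52} = \frac{2241}{1144}$)
$20471 + t{\left(-75 \right)} = 20471 + \frac{2241}{1144} = \frac{23421065}{1144}$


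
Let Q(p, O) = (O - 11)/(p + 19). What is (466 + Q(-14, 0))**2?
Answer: 5377761/25 ≈ 2.1511e+5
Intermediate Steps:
Q(p, O) = (-11 + O)/(19 + p)
(466 + Q(-14, 0))**2 = (466 + (-11 + 0)/(19 - 14))**2 = (466 - 11/5)**2 = (2319/5)**2 = 5377761/25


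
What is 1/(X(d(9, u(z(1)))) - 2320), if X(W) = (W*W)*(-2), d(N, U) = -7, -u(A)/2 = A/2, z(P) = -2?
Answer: -1/2418 ≈ -0.00041356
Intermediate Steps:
u(A) = -A (u(A) = -2*A/2 = -A)
X(W) = -2*W² (X(W) = W²*(-2) = -2*W²)
1/(X(d(9, u(z(1)))) - 2320) = 1/(-2*(-7)² - 2320) = 1/(-2*49 - 2320) = 1/(-98 - 2320) = 1/(-2418) = -1/2418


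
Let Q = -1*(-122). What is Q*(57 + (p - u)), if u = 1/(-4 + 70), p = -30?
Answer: 108641/33 ≈ 3292.2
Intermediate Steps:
u = 1/66 ≈ 0.015152
Q = 122
Q*(57 + (p - u)) = 122*(57 + (-30 - 1*1/66)) = 122*(57 + (-30 - 1/66)) = 122*(57 - 1981/66) = 122*(1781/66) = 108641/33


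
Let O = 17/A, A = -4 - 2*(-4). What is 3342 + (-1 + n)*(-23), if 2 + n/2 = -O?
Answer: 7305/2 ≈ 3652.5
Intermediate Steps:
A = 4 (A = -4 + 8 = 4)
O = 17/4 ≈ 4.2500
n = -25/2 (n = -4 + 2*(-1*17/4) = -4 + 2*(-17/4) = -4 - 17/2 = -25/2 ≈ -12.500)
3342 + (-1 + n)*(-23) = 3342 + (-1 - 25/2)*(-23) = 3342 - 27/2*(-23) = 3342 + 621/2 = 7305/2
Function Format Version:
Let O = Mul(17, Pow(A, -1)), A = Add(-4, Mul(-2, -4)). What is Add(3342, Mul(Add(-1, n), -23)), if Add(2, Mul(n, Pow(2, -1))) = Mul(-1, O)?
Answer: Rational(7305, 2) ≈ 3652.5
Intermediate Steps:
A = 4 (A = Add(-4, 8) = 4)
O = Rational(17, 4) (O = Mul(17, Pow(4, -1)) = Mul(17, Rational(1, 4)) = Rational(17, 4) ≈ 4.2500)
n = Rational(-25, 2) (n = Add(-4, Mul(2, Mul(-1, Rational(17, 4)))) = Add(-4, Mul(2, Rational(-17, 4))) = Add(-4, Rational(-17, 2)) = Rational(-25, 2) ≈ -12.500)
Add(3342, Mul(Add(-1, n), -23)) = Add(3342, Mul(Add(-1, Rational(-25, 2)), -23)) = Add(3342, Mul(Rational(-27, 2), -23)) = Add(3342, Rational(621, 2)) = Rational(7305, 2)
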